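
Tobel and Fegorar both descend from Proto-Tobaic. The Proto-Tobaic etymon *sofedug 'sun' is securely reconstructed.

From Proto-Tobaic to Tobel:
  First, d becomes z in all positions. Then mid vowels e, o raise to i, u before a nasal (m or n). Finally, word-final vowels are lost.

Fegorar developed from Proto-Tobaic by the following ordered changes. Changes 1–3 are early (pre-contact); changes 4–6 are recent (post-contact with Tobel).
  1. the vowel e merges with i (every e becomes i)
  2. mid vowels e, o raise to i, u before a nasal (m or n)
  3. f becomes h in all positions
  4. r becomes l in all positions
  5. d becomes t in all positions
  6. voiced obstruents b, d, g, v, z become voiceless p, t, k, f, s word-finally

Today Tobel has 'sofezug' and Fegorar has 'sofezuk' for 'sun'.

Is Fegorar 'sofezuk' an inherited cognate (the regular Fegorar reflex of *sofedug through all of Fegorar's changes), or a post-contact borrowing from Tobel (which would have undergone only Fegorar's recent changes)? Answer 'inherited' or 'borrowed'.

borrowed

If inherited, *sofedug would pass through all of Fegorar's changes:
Fegorar: *sofedug > sofidug > sohidug > sohitug > sohituk  (by vowel merger, unconditioned shift, unconditioned shift, final devoicing)
If borrowed from Tobel 'sofezug' after the early changes, it would undergo only the recent ones:
  rule 4 (unconditioned shift): no change (sofezug)
  rule 5 (unconditioned shift): no change (sofezug)
  rule 6 (final devoicing): sofezug → sofezuk
  ⇒ as a loan: sofezuk
Fegorar 'sofezuk' matches the loan outcome 'sofezuk', not the inherited 'sohituk' — it skipped the early Fegorar changes, so it was borrowed from Tobel.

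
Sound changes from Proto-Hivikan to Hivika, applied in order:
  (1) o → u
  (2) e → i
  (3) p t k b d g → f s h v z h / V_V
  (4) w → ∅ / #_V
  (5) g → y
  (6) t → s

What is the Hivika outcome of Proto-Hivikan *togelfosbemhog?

suhilfusbimhuy

Hivika: start from *togelfosbemhog.
  rule 1 (vowel merger): togelfosbemhog → tugelfusbemhug
  rule 2 (vowel merger): tugelfusbemhug → tugilfusbimhug
  rule 3 (intervocalic lenition): tugilfusbimhug → tuhilfusbimhug
  rule 4: no change — tuhilfusbimhug
  rule 5 (unconditioned shift): tuhilfusbimhug → tuhilfusbimhuy
  rule 6 (unconditioned shift): tuhilfusbimhuy → suhilfusbimhuy
  ⇒ Hivika suhilfusbimhuy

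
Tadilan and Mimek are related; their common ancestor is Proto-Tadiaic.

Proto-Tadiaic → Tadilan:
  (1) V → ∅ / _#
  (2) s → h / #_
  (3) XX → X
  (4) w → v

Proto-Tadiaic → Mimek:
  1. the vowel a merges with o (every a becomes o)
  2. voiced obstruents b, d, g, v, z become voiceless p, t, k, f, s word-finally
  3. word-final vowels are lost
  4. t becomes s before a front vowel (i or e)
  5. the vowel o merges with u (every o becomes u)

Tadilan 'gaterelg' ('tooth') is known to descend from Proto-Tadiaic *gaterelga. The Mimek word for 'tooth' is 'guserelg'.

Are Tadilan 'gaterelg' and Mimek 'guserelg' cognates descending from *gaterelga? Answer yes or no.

Derive the expected Mimek reflex of *gaterelga:
Mimek: *gaterelga > goterelgo > goterelg > goserelg > guserelg  (by vowel merger, apocope, palatalisation, vowel merger)
Mimek 'guserelg' matches the regular reflex exactly, so the pair is cognate.

yes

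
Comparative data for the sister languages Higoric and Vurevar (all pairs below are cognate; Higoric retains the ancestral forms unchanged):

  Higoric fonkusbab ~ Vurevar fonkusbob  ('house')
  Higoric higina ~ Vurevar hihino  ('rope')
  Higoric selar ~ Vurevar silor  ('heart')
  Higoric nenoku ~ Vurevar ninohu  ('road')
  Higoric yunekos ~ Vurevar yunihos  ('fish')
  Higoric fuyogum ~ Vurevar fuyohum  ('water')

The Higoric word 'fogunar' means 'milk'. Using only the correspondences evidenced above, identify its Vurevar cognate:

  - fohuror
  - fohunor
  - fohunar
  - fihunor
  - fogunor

fuyogum ~ fuyohum — Higoric g corresponds to Vurevar h between vowels (before a back vowel).
selar ~ silor — Higoric a corresponds to Vurevar o after a consonant, before r.
Applying these to Higoric 'fogunar':
  fogunar → fohunar   (g→h between vowels (before a back vowel))
  fohunar → fohunor   (a→o after a consonant, before r)
So the Vurevar cognate is 'fohunor'.

fohunor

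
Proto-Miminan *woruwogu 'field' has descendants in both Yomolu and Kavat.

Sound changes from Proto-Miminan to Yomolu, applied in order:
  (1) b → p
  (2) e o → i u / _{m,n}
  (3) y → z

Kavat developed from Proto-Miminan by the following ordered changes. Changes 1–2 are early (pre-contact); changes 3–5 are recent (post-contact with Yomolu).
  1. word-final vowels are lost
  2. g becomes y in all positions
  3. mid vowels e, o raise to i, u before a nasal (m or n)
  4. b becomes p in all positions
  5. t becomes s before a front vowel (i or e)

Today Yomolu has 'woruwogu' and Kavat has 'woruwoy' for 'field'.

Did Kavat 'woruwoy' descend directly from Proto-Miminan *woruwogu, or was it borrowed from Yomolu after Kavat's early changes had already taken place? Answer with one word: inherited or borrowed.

If inherited, *woruwogu would pass through all of Kavat's changes:
Kavat: *woruwogu > woruwog > woruwoy  (by apocope, unconditioned shift)
If borrowed from Yomolu 'woruwogu' after the early changes, it would undergo only the recent ones:
  rule 3 (pre-nasal raising): no change (woruwogu)
  rule 4 (unconditioned shift): no change (woruwogu)
  rule 5 (palatalisation): no change (woruwogu)
  ⇒ as a loan: woruwogu
Kavat 'woruwoy' matches the inherited outcome exactly, so it is an inherited cognate, not a loan.

inherited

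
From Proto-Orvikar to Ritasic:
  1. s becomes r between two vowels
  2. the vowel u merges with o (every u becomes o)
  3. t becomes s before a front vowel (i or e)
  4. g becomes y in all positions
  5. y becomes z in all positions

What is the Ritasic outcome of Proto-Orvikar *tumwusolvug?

Ritasic: *tumwusolvug
  tumwusolvug → tumwurolvug   [rhotacism]
  tumwurolvug → tomworolvog   [vowel merger]
  tomworolvog (rule 3 does not apply)
  tomworolvog → tomworolvoy   [unconditioned shift]
  tomworolvoy → tomworolvoz   [unconditioned shift]
  giving Ritasic tomworolvoz.

tomworolvoz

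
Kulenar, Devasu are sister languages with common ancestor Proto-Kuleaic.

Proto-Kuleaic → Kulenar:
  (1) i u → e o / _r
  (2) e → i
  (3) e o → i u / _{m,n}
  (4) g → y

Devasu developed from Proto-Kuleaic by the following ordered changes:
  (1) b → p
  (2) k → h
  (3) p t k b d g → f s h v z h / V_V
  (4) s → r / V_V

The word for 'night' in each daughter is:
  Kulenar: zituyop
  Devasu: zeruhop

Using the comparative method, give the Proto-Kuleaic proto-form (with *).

*zetugop

Position 2: Kulenar has i, Devasu has e. Devasu preserves e here (none of its changes turn any other segment into e), so the proto-segment is *e.
Position 5: Kulenar has y, Devasu has h. Taking the neighbouring segments as reconstructed: Kulenar y could go back to *g or *y; Devasu h could go back to *k or *g or *h — the one source consistent with every daughter is *g.
Position 3: Kulenar has t, Devasu has r. Kulenar preserves t here (none of its changes turn any other segment into t), so the proto-segment is *t.
Continuing position by position gives *zetugop; check it forward:
Kulenar: *zetugop > zitugop > zituyop  (by vowel merger, unconditioned shift)
Devasu: *zetugop
  zetugop (rule 1 does not apply)
  zetugop (rule 2 does not apply)
  zetugop → zesuhop   [intervocalic lenition]
  zesuhop → zeruhop   [rhotacism]
  giving Devasu zeruhop.
Only *zetugop yields all of Kulenar zituyop, Devasu zeruhop.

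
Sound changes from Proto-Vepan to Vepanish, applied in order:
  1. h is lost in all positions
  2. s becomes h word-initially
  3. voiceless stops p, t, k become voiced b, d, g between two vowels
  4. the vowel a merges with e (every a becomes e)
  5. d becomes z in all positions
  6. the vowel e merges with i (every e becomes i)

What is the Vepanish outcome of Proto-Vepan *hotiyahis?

oziyiis

Vepanish: *hotiyahis > otiyais > odiyais > odiyeis > oziyeis > oziyiis  (by h-loss, intervocalic voicing, vowel merger, unconditioned shift, vowel merger)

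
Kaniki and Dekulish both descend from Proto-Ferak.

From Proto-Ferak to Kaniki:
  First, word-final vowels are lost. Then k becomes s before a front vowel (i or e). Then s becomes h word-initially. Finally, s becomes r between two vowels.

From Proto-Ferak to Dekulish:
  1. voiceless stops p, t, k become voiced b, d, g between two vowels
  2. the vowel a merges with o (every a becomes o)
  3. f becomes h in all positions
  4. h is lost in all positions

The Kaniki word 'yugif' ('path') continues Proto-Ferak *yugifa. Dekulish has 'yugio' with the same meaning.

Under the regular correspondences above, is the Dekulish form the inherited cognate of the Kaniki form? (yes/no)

yes

Derive the expected Dekulish reflex of *yugifa:
Dekulish: *yugifa > yugifo > yugiho > yugio  (by vowel merger, unconditioned shift, h-loss)
Dekulish 'yugio' matches the regular reflex exactly, so the pair is cognate.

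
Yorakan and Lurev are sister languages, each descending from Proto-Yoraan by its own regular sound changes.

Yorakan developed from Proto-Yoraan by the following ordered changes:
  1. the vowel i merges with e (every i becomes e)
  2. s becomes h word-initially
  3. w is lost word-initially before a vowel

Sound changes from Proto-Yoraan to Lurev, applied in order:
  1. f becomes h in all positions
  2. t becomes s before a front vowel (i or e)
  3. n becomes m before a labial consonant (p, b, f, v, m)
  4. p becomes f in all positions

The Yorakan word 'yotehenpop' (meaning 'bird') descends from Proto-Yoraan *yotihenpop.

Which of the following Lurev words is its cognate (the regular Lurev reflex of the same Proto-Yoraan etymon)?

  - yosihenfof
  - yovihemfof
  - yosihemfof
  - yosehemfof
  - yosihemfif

yosihemfof

Lurev: start from *yotihenpop.
  rule 1: no change — yotihenpop
  rule 2 (palatalisation): yotihenpop → yosihenpop
  rule 3 (nasal place assimilation): yosihenpop → yosihempop
  rule 4 (unconditioned shift): yosihempop → yosihemfof
  ⇒ Lurev yosihemfof
The other candidates each miss or misapply at least one Lurev change.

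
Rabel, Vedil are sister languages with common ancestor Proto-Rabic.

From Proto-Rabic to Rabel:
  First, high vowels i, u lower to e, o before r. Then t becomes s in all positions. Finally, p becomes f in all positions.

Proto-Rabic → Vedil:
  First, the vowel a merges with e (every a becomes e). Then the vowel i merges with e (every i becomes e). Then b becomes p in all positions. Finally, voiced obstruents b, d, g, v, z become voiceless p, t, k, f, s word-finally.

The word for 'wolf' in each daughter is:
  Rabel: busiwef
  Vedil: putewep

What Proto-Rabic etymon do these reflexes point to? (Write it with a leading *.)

Position 4: Rabel has i, Vedil has e. Rabel preserves i here (none of its changes turn any other segment into i), so the proto-segment is *i.
Position 1: Rabel has b, Vedil has p. Rabel preserves b here (none of its changes turn any other segment into b), so the proto-segment is *b.
Verify the candidate proto-form against each daughter:
Rabel: *butiwep > busiwep > busiwef  (by unconditioned shift, unconditioned shift)
Vedil: start from *butiwep.
  rule 1: no change — butiwep
  rule 2 (vowel merger): butiwep → butewep
  rule 3 (unconditioned shift): butewep → putewep
  rule 4: no change — putewep
  ⇒ Vedil putewep
No other proto-form is consistent with every reflex, so the reconstruction is *butiwep.

*butiwep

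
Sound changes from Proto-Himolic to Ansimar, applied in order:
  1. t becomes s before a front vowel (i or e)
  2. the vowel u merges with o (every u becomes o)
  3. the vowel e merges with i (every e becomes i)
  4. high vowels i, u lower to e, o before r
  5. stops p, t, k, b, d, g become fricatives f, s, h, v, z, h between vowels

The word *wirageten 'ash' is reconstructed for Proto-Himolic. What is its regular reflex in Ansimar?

Ansimar: *wirageten
  wirageten → wiragesen   [palatalisation]
  wiragesen (rule 2 does not apply)
  wiragesen → wiragisin   [vowel merger]
  wiragisin → weragisin   [pre-rhotic lowering]
  weragisin → werahisin   [intervocalic lenition]
  giving Ansimar werahisin.

werahisin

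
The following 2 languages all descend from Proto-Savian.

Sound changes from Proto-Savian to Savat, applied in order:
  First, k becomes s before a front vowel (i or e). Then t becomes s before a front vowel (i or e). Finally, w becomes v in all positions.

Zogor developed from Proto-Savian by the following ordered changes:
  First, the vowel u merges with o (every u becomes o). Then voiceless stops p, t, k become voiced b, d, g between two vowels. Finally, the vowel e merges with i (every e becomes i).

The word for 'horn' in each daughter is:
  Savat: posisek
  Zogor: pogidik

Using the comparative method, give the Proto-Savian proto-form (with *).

Position 6: Savat has e, Zogor has i. Savat preserves e here (none of its changes turn any other segment into e), so the proto-segment is *e.
Position 3: Savat has s, Zogor has g. Taking the neighbouring segments as reconstructed: Savat s could go back to *t or *k or *s; Zogor g could go back to *k or *g — the one source consistent with every daughter is *k.
Position 5: Savat has s, Zogor has d. Taking the neighbouring segments as reconstructed: Savat s could go back to *t or *k or *s; Zogor d could go back to *t or *d — the one source consistent with every daughter is *t.
The remaining positions agree across the daughters. Check the candidate against every language:
Savat: *pokitek
  pokitek → positek   [palatalisation]
  positek → posisek   [palatalisation]
  posisek (rule 3 does not apply)
  giving Savat posisek.
Zogor: *pokitek
  pokitek (rule 1 does not apply)
  pokitek → pogidek   [intervocalic voicing]
  pogidek → pogidik   [vowel merger]
  giving Zogor pogidik.
*pokitek is the unique common source.

*pokitek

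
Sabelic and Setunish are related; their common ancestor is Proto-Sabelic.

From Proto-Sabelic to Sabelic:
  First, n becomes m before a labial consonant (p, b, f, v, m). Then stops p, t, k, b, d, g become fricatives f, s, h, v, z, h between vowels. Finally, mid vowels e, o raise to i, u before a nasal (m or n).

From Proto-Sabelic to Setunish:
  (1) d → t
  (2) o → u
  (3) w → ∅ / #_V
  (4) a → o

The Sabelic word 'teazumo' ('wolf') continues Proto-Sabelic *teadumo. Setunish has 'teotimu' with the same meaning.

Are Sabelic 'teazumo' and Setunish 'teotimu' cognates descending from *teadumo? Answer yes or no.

Derive the expected Setunish reflex of *teadumo:
Setunish: *teadumo > teatumo > teatumu > teotumu  (by unconditioned shift, vowel merger, vowel merger)
The regular Setunish reflex would be 'teotumu', but the attested form is 'teotimu'. The correspondence is irregular, so they are not cognates (the Setunish form has a different source).

no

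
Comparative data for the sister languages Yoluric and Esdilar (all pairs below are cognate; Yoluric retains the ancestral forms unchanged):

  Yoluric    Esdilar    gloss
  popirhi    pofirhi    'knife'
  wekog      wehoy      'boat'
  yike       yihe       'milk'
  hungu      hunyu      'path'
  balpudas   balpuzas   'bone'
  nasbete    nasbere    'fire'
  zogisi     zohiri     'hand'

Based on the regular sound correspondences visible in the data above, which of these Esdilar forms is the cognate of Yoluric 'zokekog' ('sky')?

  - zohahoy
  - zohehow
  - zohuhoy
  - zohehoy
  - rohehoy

yike ~ yihe — Yoluric k corresponds to Esdilar h between vowels (before a front vowel).
wekog ~ wehoy — Yoluric k corresponds to Esdilar h between vowels (before a back vowel).
wekog ~ wehoy — Yoluric g corresponds to Esdilar y word-finally.
Applying these to Yoluric 'zokekog':
  zokekog → zohekog   (k→h between vowels (before a front vowel))
  zohekog → zohehog   (k→h between vowels (before a back vowel))
  zohehog → zohehoy   (g→y word-finally)
So the Esdilar cognate is 'zohehoy'.

zohehoy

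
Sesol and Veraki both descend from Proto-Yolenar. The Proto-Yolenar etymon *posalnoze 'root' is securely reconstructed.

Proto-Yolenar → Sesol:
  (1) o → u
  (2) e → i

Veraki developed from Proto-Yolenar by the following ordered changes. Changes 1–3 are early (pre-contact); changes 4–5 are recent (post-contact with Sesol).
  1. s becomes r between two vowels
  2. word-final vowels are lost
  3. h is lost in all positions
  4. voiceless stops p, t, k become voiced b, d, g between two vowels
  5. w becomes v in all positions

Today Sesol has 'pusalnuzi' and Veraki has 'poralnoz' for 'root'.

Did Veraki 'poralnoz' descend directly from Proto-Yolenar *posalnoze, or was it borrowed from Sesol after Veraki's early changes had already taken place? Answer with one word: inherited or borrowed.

If inherited, *posalnoze would pass through all of Veraki's changes:
Veraki: *posalnoze
  posalnoze → poralnoze   [rhotacism]
  poralnoze → poralnoz   [apocope]
  poralnoz (rule 3 does not apply)
  poralnoz (rule 4 does not apply)
  poralnoz (rule 5 does not apply)
  giving Veraki poralnoz.
If borrowed from Sesol 'pusalnuzi' after the early changes, it would undergo only the recent ones:
  rule 4 (intervocalic voicing): no change (pusalnuzi)
  rule 5 (unconditioned shift): no change (pusalnuzi)
  ⇒ as a loan: pusalnuzi
Veraki 'poralnoz' matches the inherited outcome exactly, so it is an inherited cognate, not a loan.

inherited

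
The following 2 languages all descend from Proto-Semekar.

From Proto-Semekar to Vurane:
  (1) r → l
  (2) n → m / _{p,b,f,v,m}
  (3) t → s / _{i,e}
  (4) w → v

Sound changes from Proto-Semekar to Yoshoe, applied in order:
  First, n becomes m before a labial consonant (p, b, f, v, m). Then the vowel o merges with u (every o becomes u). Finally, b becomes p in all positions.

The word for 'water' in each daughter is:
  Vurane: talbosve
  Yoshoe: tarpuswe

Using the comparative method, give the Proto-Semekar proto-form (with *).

*tarboswe

Position 4: Vurane has b, Yoshoe has p. Vurane preserves b here (none of its changes turn any other segment into b), so the proto-segment is *b.
Position 5: Vurane has o, Yoshoe has u. Vurane preserves o here (none of its changes turn any other segment into o), so the proto-segment is *o.
Position 3: Vurane has l, Yoshoe has r. Yoshoe preserves r here (none of its changes turn any other segment into r), so the proto-segment is *r.
Continuing position by position gives *tarboswe; check it forward:
Vurane: *tarboswe > talboswe > talbosve  (by unconditioned shift, unconditioned shift)
Yoshoe: *tarboswe
  tarboswe (rule 1 does not apply)
  tarboswe → tarbuswe   [vowel merger]
  tarbuswe → tarpuswe   [unconditioned shift]
  giving Yoshoe tarpuswe.
No other proto-form is consistent with every reflex, so the reconstruction is *tarboswe.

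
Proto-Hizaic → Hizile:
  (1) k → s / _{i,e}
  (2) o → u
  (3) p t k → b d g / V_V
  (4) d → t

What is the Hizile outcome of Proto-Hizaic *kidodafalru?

Hizile: *kidodafalru > sidodafalru > sidudafalru > situtafalru  (by palatalisation, vowel merger, unconditioned shift)

situtafalru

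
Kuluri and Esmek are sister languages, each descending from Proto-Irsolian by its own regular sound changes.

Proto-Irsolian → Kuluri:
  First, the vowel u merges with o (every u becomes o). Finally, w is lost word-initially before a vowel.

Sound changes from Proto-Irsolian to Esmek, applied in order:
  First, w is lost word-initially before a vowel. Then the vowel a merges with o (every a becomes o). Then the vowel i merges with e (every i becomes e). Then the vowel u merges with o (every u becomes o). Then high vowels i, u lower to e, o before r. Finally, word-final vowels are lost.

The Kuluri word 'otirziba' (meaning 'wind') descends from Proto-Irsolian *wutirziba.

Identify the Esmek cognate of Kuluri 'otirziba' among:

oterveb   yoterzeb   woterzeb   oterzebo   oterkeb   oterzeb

oterzeb

Esmek: *wutirziba > utirziba > utirzibo > uterzebo > oterzebo > oterzeb  (by glide loss, vowel merger, vowel merger, vowel merger, apocope)
Among the options, 'oterzeb' alone shows every Esmek change applied in order.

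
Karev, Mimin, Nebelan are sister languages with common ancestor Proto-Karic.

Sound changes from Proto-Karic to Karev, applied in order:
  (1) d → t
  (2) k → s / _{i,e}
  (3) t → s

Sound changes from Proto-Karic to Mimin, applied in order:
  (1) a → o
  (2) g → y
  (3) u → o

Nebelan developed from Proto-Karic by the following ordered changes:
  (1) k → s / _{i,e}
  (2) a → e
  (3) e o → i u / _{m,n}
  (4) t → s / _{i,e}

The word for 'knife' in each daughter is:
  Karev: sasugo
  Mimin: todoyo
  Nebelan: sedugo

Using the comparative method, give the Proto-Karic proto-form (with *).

Position 1: Karev has s, Mimin has t, Nebelan has s. Mimin preserves t here (none of its changes turn any other segment into t), so the proto-segment is *t.
Position 5: Karev has g, Mimin has y, Nebelan has g. Karev preserves g here (none of its changes turn any other segment into g), so the proto-segment is *g.
Continuing position by position gives *tadugo; check it forward:
Karev: start from *tadugo.
  rule 1 (unconditioned shift): tadugo → tatugo
  rule 2: no change — tatugo
  rule 3 (unconditioned shift): tatugo → sasugo
  ⇒ Karev sasugo
Mimin: *tadugo > todugo > toduyo > todoyo  (by vowel merger, unconditioned shift, vowel merger)
Nebelan: start from *tadugo.
  rule 1: no change — tadugo
  rule 2 (vowel merger): tadugo → tedugo
  rule 3: no change — tedugo
  rule 4 (palatalisation): tedugo → sedugo
  ⇒ Nebelan sedugo
*tadugo is the unique common source.

*tadugo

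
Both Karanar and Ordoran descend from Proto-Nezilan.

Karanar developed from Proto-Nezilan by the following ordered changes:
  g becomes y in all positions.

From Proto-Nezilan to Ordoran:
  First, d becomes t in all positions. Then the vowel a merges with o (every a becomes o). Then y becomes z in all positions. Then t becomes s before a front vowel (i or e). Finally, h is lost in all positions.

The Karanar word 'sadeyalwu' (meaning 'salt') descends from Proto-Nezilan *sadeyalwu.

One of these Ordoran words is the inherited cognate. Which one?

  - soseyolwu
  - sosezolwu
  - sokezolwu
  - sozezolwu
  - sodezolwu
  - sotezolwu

Ordoran: *sadeyalwu
  sadeyalwu → sateyalwu   [unconditioned shift]
  sateyalwu → soteyolwu   [vowel merger]
  soteyolwu → sotezolwu   [unconditioned shift]
  sotezolwu → sosezolwu   [palatalisation]
  sosezolwu (rule 5 does not apply)
  giving Ordoran sosezolwu.
Only 'sosezolwu' matches the regular Ordoran development of *sadeyalwu.

sosezolwu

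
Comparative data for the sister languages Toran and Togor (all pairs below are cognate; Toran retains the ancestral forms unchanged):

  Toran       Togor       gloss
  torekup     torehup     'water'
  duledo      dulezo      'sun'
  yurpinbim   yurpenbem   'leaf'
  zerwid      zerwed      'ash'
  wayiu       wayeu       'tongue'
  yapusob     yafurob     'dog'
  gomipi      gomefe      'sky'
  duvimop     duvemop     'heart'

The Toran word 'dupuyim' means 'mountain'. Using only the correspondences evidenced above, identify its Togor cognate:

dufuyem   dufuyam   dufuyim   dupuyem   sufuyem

dufuyem

yapusob ~ yafurob — Toran p corresponds to Togor f between vowels (before a back vowel).
yurpinbim ~ yurpenbem, duvimop ~ duvemop — Toran i corresponds to Togor e after a consonant, before a nasal.
Applying these to Toran 'dupuyim':
  dupuyim → dufuyim   (p→f between vowels (before a back vowel))
  dufuyim → dufuyem   (i→e after a consonant, before a nasal)
So the Togor cognate is 'dufuyem'.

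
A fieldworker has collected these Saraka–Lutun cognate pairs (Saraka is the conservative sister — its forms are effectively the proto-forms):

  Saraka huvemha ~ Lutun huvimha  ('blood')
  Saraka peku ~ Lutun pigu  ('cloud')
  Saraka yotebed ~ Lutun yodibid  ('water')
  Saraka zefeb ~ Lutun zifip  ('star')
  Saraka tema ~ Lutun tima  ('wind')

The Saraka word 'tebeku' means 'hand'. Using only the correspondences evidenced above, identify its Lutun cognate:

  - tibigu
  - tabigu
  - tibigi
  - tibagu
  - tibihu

yotebed ~ yodibid, zefeb ~ zifip — Saraka e corresponds to Lutun i after a consonant, before a labial obstruent.
peku ~ pigu, yotebed ~ yodibid — Saraka e corresponds to Lutun i after a consonant, before a consonant other than r, m, n, p, b, f, v.
peku ~ pigu — Saraka k corresponds to Lutun g between vowels (before a back vowel).
Applying these to Saraka 'tebeku':
  tebeku → tibeku   (e→i after a consonant, before a labial obstruent)
  tibeku → tibiku   (e→i after a consonant, before a consonant other than r, m, n, p, b, f, v)
  tibiku → tibigu   (k→g between vowels (before a back vowel))
So the Lutun cognate is 'tibigu'.

tibigu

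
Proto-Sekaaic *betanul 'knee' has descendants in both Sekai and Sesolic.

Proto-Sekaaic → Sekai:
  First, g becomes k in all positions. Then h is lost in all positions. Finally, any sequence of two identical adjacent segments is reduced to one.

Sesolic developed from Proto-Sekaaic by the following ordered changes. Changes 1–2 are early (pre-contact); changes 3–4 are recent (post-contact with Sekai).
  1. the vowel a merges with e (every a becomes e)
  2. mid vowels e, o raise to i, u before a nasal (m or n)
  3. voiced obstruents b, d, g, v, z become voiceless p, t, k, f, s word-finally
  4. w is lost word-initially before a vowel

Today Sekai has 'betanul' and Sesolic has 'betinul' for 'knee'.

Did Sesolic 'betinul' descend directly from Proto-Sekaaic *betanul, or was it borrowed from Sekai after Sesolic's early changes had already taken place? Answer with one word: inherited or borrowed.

If inherited, *betanul would pass through all of Sesolic's changes:
Sesolic: start from *betanul.
  rule 1 (vowel merger): betanul → betenul
  rule 2 (pre-nasal raising): betenul → betinul
  rule 3: no change — betinul
  rule 4: no change — betinul
  ⇒ Sesolic betinul
If borrowed from Sekai 'betanul' after the early changes, it would undergo only the recent ones:
  rule 3 (final devoicing): no change (betanul)
  rule 4 (glide loss): no change (betanul)
  ⇒ as a loan: betanul
Sesolic 'betinul' matches the inherited outcome exactly, so it is an inherited cognate, not a loan.

inherited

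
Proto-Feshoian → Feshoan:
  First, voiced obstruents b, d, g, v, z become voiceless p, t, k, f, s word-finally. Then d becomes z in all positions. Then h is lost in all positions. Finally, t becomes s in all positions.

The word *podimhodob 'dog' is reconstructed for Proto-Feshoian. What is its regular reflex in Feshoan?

Feshoan: *podimhodob
  podimhodob → podimhodop   [final devoicing]
  podimhodop → pozimhozop   [unconditioned shift]
  pozimhozop → pozimozop   [h-loss]
  pozimozop (rule 4 does not apply)
  giving Feshoan pozimozop.

pozimozop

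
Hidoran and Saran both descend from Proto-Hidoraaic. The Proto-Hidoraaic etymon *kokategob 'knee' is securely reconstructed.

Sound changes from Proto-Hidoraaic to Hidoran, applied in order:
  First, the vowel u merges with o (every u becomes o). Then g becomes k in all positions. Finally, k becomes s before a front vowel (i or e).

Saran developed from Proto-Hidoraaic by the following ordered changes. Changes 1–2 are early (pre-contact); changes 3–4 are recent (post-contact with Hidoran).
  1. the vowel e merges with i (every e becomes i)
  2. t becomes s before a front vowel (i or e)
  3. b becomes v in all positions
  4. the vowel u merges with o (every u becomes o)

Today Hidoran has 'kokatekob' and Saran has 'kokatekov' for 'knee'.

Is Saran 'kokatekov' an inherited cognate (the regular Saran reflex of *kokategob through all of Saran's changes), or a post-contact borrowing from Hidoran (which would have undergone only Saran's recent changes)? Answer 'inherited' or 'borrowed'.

borrowed

If inherited, *kokategob would pass through all of Saran's changes:
Saran: *kokategob
  kokategob → kokatigob   [vowel merger]
  kokatigob → kokasigob   [palatalisation]
  kokasigob → kokasigov   [unconditioned shift]
  kokasigov (rule 4 does not apply)
  giving Saran kokasigov.
If borrowed from Hidoran 'kokatekob' after the early changes, it would undergo only the recent ones:
  rule 3 (unconditioned shift): kokatekob → kokatekov
  rule 4 (vowel merger): no change (kokatekov)
  ⇒ as a loan: kokatekov
Saran 'kokatekov' matches the loan outcome 'kokatekov', not the inherited 'kokasigov' — it skipped the early Saran changes, so it was borrowed from Hidoran.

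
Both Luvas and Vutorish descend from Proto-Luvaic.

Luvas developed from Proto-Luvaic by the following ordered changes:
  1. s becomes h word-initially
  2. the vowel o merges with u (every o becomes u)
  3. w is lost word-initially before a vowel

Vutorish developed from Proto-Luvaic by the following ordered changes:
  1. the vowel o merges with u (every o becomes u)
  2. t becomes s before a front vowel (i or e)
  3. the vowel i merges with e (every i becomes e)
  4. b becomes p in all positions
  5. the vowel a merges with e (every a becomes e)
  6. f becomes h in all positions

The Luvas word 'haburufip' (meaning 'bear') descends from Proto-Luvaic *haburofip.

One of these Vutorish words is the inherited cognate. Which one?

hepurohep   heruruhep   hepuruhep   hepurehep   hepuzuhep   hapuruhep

Vutorish: start from *haburofip.
  rule 1 (vowel merger): haburofip → haburufip
  rule 2: no change — haburufip
  rule 3 (vowel merger): haburufip → haburufep
  rule 4 (unconditioned shift): haburufep → hapurufep
  rule 5 (vowel merger): hapurufep → hepurufep
  rule 6 (unconditioned shift): hepurufep → hepuruhep
  ⇒ Vutorish hepuruhep
Only 'hepuruhep' matches the regular Vutorish development of *haburofip.

hepuruhep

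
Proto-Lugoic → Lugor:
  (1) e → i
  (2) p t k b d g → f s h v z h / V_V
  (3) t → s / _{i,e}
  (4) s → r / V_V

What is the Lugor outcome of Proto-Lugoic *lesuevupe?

Lugor: *lesuevupe > lisuivupi > lisuivufi > liruivufi  (by vowel merger, intervocalic lenition, rhotacism)

liruivufi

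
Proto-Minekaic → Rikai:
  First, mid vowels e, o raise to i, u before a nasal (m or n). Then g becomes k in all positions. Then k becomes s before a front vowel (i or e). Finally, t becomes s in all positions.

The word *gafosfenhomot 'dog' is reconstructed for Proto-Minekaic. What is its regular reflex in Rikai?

Rikai: *gafosfenhomot
  gafosfenhomot → gafosfinhumot   [pre-nasal raising]
  gafosfinhumot → kafosfinhumot   [unconditioned shift]
  kafosfinhumot (rule 3 does not apply)
  kafosfinhumot → kafosfinhumos   [unconditioned shift]
  giving Rikai kafosfinhumos.

kafosfinhumos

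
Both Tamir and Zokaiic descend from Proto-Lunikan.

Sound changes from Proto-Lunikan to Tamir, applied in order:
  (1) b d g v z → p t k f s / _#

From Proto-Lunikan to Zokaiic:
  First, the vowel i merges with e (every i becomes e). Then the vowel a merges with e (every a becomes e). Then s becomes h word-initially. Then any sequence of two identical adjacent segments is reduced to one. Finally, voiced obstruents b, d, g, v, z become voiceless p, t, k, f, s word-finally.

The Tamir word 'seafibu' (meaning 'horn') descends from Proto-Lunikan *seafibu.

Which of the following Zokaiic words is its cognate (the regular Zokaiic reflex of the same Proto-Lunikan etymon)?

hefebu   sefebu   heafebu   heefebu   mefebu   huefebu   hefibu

Zokaiic: *seafibu > seafebu > seefebu > heefebu > hefebu  (by vowel merger, vowel merger, debuccalisation, degemination)

hefebu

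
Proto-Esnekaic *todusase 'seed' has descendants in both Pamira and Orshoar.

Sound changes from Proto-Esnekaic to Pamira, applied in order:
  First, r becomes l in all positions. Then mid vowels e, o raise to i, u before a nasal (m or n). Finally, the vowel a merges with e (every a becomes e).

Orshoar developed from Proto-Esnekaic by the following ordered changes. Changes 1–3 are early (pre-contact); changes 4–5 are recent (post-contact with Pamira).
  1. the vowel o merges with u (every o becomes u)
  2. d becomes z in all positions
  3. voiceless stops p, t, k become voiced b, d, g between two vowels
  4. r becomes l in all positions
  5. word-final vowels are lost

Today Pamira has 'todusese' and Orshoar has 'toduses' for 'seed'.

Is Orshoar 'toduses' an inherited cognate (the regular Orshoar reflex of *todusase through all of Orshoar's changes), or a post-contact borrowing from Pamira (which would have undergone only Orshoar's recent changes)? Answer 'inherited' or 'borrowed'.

borrowed

If inherited, *todusase would pass through all of Orshoar's changes:
Orshoar: *todusase
  todusase → tudusase   [vowel merger]
  tudusase → tuzusase   [unconditioned shift]
  tuzusase (rule 3 does not apply)
  tuzusase (rule 4 does not apply)
  tuzusase → tuzusas   [apocope]
  giving Orshoar tuzusas.
If borrowed from Pamira 'todusese' after the early changes, it would undergo only the recent ones:
  rule 4 (unconditioned shift): no change (todusese)
  rule 5 (apocope): todusese → toduses
  ⇒ as a loan: toduses
Orshoar 'toduses' matches the loan outcome 'toduses', not the inherited 'tuzusas' — it skipped the early Orshoar changes, so it was borrowed from Pamira.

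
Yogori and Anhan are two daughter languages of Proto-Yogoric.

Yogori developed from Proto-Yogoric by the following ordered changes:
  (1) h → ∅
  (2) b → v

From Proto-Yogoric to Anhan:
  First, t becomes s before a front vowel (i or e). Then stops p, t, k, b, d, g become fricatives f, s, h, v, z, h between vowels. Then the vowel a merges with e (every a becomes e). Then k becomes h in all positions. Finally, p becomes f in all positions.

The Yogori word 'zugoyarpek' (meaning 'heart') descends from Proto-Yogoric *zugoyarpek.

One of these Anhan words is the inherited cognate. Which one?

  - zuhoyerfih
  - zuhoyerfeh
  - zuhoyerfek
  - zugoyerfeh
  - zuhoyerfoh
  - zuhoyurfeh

zuhoyerfeh

Anhan: *zugoyarpek > zuhoyarpek > zuhoyerpek > zuhoyerpeh > zuhoyerfeh  (by intervocalic lenition, vowel merger, unconditioned shift, unconditioned shift)
Only 'zuhoyerfeh' matches the regular Anhan development of *zugoyarpek.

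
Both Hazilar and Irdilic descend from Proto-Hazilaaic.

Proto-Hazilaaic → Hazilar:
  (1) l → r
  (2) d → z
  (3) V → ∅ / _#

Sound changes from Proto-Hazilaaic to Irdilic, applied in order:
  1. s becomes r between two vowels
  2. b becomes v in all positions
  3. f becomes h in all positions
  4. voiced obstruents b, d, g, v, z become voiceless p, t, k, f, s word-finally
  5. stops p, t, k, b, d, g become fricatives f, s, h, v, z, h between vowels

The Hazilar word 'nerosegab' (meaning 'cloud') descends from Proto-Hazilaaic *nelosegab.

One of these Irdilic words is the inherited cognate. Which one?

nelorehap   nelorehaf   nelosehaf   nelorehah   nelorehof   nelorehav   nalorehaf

nelorehaf

Irdilic: start from *nelosegab.
  rule 1 (rhotacism): nelosegab → neloregab
  rule 2 (unconditioned shift): neloregab → neloregav
  rule 3: no change — neloregav
  rule 4 (final devoicing): neloregav → neloregaf
  rule 5 (intervocalic lenition): neloregaf → nelorehaf
  ⇒ Irdilic nelorehaf
The other candidates each miss or misapply at least one Irdilic change.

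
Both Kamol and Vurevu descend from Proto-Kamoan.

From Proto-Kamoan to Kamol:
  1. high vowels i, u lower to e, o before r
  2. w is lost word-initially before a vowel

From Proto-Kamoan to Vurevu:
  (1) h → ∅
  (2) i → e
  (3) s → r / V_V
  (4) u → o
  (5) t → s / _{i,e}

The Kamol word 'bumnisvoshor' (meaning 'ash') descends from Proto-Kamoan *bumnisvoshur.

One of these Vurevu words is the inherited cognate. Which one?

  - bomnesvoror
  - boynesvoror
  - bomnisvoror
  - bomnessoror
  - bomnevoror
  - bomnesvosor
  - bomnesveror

bomnesvoror

Vurevu: *bumnisvoshur
  bumnisvoshur → bumnisvosur   [h-loss]
  bumnisvosur → bumnesvosur   [vowel merger]
  bumnesvosur → bumnesvorur   [rhotacism]
  bumnesvorur → bomnesvoror   [vowel merger]
  bomnesvoror (rule 5 does not apply)
  giving Vurevu bomnesvoror.
Among the options, 'bomnesvoror' alone shows every Vurevu change applied in order.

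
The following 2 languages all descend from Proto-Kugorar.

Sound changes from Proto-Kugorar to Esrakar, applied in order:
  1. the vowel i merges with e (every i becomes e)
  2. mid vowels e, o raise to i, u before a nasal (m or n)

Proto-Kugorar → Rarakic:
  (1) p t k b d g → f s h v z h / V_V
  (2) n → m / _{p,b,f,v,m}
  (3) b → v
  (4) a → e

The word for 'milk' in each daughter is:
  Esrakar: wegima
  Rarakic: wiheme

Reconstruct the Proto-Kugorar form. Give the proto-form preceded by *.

Position 3: Esrakar has g, Rarakic has h. Esrakar preserves g here (none of its changes turn any other segment into g), so the proto-segment is *g.
Position 4: Esrakar has i, Rarakic has e. Taking the neighbouring segments as reconstructed: Esrakar i could go back to *e or *i; Rarakic e could go back to *a or *e — the one source consistent with every daughter is *e.
Position 2: Esrakar has e, Rarakic has i. Rarakic preserves i here (none of its changes turn any other segment into i), so the proto-segment is *i.
Continuing position by position gives *wigema; check it forward:
Esrakar: start from *wigema.
  rule 1 (vowel merger): wigema → wegema
  rule 2 (pre-nasal raising): wegema → wegima
  ⇒ Esrakar wegima
Rarakic: *wigema > wihema > wiheme  (by intervocalic lenition, vowel merger)
*wigema is the unique common source.

*wigema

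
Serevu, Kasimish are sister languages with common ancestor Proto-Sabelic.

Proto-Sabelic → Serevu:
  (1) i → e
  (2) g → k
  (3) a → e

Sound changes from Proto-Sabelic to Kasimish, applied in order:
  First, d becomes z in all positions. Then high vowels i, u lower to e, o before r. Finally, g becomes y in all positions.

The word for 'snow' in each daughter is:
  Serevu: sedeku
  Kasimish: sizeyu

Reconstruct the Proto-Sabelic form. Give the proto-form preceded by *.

*sidegu

Position 2: Serevu has e, Kasimish has i. Kasimish preserves i here (none of its changes turn any other segment into i), so the proto-segment is *i.
Position 3: Serevu has d, Kasimish has z. Serevu preserves d here (none of its changes turn any other segment into d), so the proto-segment is *d.
Verify the candidate proto-form against each daughter:
Serevu: *sidegu > sedegu > sedeku  (by vowel merger, unconditioned shift)
Kasimish: start from *sidegu.
  rule 1 (unconditioned shift): sidegu → sizegu
  rule 2: no change — sizegu
  rule 3 (unconditioned shift): sizegu → sizeyu
  ⇒ Kasimish sizeyu
*sidegu is the unique common source.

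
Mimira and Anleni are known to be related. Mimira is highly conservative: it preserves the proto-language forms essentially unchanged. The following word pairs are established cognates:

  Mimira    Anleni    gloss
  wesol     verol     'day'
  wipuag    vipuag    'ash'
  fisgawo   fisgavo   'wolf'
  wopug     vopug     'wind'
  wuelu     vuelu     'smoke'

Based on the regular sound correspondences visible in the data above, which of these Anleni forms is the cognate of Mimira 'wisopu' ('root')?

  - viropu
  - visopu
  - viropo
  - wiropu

viropu

wipuag ~ vipuag — Mimira w corresponds to Anleni v word-initially before a front vowel.
wesol ~ verol — Mimira s corresponds to Anleni r between vowels (before a back vowel).
Applying these to Mimira 'wisopu':
  wisopu → visopu   (w→v word-initially before a front vowel)
  visopu → viropu   (s→r between vowels (before a back vowel))
So the Anleni cognate is 'viropu'.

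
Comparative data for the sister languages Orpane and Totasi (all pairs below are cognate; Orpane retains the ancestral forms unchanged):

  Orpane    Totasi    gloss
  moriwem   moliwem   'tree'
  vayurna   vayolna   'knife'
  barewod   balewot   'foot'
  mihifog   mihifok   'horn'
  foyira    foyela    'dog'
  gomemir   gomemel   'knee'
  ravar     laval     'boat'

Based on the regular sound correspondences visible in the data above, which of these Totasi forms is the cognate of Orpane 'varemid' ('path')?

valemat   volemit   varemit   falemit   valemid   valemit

valemit

barewod ~ balewot — Orpane r corresponds to Totasi l between vowels (before a front vowel).
barewod ~ balewot — Orpane d corresponds to Totasi t word-finally.
Applying these to Orpane 'varemid':
  varemid → valemid   (r→l between vowels (before a front vowel))
  valemid → valemit   (d→t word-finally)
So the Totasi cognate is 'valemit'.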